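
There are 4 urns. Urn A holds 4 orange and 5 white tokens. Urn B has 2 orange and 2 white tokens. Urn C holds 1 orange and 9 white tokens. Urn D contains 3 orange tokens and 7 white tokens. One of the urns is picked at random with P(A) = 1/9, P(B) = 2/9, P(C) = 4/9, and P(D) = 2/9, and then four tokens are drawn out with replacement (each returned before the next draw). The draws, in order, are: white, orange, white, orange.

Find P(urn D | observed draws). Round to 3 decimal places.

0.288

For each hypothesis, P(data | H) works out to: P(data | urn A) = (5/9)(4/9)(5/9)(4/9) = 0.060966; P(data | urn B) = (2/4)(2/4)(2/4)(2/4) = 0.0625; P(data | urn C) = (9/10)(1/10)(9/10)(1/10) = 0.0081; P(data | urn D) = (7/10)(3/10)(7/10)(3/10) = 0.0441.
Multiplying each by its prior: 1/9 · 0.060966 = 0.006774, 2/9 · 0.0625 = 0.013889, 4/9 · 0.0081 = 0.0036, 2/9 · 0.0441 = 0.0098; summing to 0.034063.
Hence P(urn D | data) = (0.0098) / (0.034063) = 0.2877.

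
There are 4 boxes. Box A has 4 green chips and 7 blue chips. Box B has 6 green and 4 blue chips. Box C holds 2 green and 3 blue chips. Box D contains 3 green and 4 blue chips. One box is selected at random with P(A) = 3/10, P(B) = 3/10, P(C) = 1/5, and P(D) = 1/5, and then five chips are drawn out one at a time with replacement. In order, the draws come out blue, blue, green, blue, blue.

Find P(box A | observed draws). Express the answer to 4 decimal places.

0.4259

For each hypothesis, P(data | H) works out to: P(data | box A) = (7/11)(7/11)(4/11)(7/11)(7/11) = 0.059633; P(data | box B) = (4/10)(4/10)(6/10)(4/10)(4/10) = 0.01536; P(data | box C) = (3/5)(3/5)(2/5)(3/5)(3/5) = 0.05184; P(data | box D) = (4/7)(4/7)(3/7)(4/7)(4/7) = 0.045695.
Weighting by the prior gives 3/10 · 0.059633 = 0.01789, 3/10 · 0.01536 = 0.004608, 1/5 · 0.05184 = 0.010368, 1/5 · 0.045695 = 0.009139; with total 0.042005.
By Bayes' rule, P(box A | data) = (0.01789) / (0.042005) = 0.4259.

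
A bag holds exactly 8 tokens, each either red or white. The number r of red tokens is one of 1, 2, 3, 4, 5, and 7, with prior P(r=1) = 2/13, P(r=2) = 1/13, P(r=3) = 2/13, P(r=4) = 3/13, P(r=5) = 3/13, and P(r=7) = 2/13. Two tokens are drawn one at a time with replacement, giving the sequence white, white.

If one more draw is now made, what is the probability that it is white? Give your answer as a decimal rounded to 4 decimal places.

0.6834

For each hypothesis, P(data | H) works out to: P(data | r = 1) = (7/8)(7/8) = 49/64; P(data | r = 2) = (6/8)(6/8) = 9/16; P(data | r = 3) = (5/8)(5/8) = 25/64; P(data | r = 4) = (4/8)(4/8) = 1/4; P(data | r = 5) = (3/8)(3/8) = 9/64; P(data | r = 7) = (1/8)(1/8) = 1/64.
The prior-weighted likelihoods are 2/13 · 49/64 = 49/416, 1/13 · 9/16 = 9/208, 2/13 · 25/64 = 25/416, 3/13 · 1/4 = 3/52, 3/13 · 9/64 = 27/832, 2/13 · 1/64 = 1/416; summing to 261/832.
The posterior is then P(r = 1 | data) = 0.37548, P(r = 2 | data) = 0.13793, P(r = 3 | data) = 0.19157, P(r = 4 | data) = 0.18391, P(r = 5 | data) = 0.10345, P(r = 7 | data) = 0.0076628.
Averaging over the posterior, P(white next | data) = (7/8)(0.37548) + (3/4)(0.13793) + (5/8)(0.19157) + (1/2)(0.18391) + (3/8)(0.10345) + (1/8)(0.0076628) = 0.68343.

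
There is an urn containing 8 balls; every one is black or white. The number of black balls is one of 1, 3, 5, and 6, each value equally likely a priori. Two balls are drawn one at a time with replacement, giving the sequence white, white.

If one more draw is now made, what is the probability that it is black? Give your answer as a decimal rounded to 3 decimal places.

0.277

For each hypothesis, P(data | H) works out to: P(data | r = 1) = (7/8)(7/8) = 49/64; P(data | r = 3) = (5/8)(5/8) = 25/64; P(data | r = 5) = (3/8)(3/8) = 9/64; P(data | r = 6) = (2/8)(2/8) = 1/16.
Multiplying each by its prior: 1/4 · 49/64 = 49/256, 1/4 · 25/64 = 25/256, 1/4 · 9/64 = 9/256, 1/4 · 1/16 = 1/64; these sum to 87/256.
Normalising, the posterior is P(r = 1 | data) = 49/87, P(r = 3 | data) = 25/87, P(r = 5 | data) = 3/29, P(r = 6 | data) = 4/87.
The predictive probability is P(black next | data) = (1/8)(49/87) + (3/8)(25/87) + (5/8)(3/29) + (3/4)(4/87) = 193/696.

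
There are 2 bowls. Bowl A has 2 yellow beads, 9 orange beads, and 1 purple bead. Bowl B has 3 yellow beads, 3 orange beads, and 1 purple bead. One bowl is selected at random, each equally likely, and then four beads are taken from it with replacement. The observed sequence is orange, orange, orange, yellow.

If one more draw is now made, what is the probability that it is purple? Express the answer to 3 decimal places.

The likelihood of the observed sequence under each hypothesis: P(data | bowl A) = (9/12)(9/12)(9/12)(2/12) = 0.070312; P(data | bowl B) = (3/7)(3/7)(3/7)(3/7) = 0.033736.
The prior-weighted likelihoods are 1/2 · 0.070312 = 0.035156, 1/2 · 0.033736 = 0.016868; these sum to 0.052024.
Dividing through by the total gives posterior P(bowl A | data) = 0.67577, P(bowl B | data) = 0.32423.
Averaging over the posterior, P(purple next | data) = (1/12)(0.67577) + (1/7)(0.32423) = 0.10263.

0.103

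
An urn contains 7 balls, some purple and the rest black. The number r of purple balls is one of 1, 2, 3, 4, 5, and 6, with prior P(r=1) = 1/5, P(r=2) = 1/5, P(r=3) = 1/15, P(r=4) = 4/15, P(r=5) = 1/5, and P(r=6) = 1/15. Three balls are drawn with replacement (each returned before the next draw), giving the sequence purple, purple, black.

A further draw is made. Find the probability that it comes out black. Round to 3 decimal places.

0.425

The likelihood of the observed sequence under each hypothesis: P(data | r = 1) = (1/7)(1/7)(6/7) = 0.017493; P(data | r = 2) = (2/7)(2/7)(5/7) = 0.058309; P(data | r = 3) = (3/7)(3/7)(4/7) = 0.10496; P(data | r = 4) = (4/7)(4/7)(3/7) = 0.13994; P(data | r = 5) = (5/7)(5/7)(2/7) = 0.14577; P(data | r = 6) = (6/7)(6/7)(1/7) = 0.10496.
Multiplying each by its prior: 1/5 · 0.017493 = 0.0034985, 1/5 · 0.058309 = 0.011662, 1/15 · 0.10496 = 0.0069971, 4/15 · 0.13994 = 0.037318, 1/5 · 0.14577 = 0.029155, 1/15 · 0.10496 = 0.0069971; these sum to 0.095627.
The posterior is then P(r = 1 | data) = 0.036585, P(r = 2 | data) = 0.12195, P(r = 3 | data) = 0.073171, P(r = 4 | data) = 0.39024, P(r = 5 | data) = 0.30488, P(r = 6 | data) = 0.073171.
So P(black next | data) = Σ P(black next | H) P(H | data) = (6/7)(0.036585) + (5/7)(0.12195) + (4/7)(0.073171) + (3/7)(0.39024) + (2/7)(0.30488) + (1/7)(0.073171) = 0.42509.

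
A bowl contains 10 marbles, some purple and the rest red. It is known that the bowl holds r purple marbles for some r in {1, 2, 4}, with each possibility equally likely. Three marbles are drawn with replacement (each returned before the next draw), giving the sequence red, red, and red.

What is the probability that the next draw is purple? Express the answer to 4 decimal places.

Under each hypothesis, the probability of the observed sequence is: P(data | r = 1) = (9/10)(9/10)(9/10) = 0.729; P(data | r = 2) = (8/10)(8/10)(8/10) = 0.512; P(data | r = 4) = (6/10)(6/10)(6/10) = 0.216.
The prior-weighted likelihoods are 1/3 · 0.729 = 0.243, 1/3 · 0.512 = 0.17067, 1/3 · 0.216 = 0.072; with total 0.48567.
Dividing through by the total gives posterior P(r = 1 | data) = 0.50034, P(r = 2 | data) = 0.35141, P(r = 4 | data) = 0.14825.
The predictive probability is P(purple next | data) = (1/10)(0.50034) + (1/5)(0.35141) + (2/5)(0.14825) = 0.17962.

0.1796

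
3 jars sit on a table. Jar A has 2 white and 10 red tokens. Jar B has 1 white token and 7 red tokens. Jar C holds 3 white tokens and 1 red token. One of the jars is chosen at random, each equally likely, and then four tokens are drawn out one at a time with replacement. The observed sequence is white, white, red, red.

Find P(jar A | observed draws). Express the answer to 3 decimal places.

Under each hypothesis, the probability of the observed sequence is: P(data | jar A) = (2/12)(2/12)(10/12)(10/12) = 0.01929; P(data | jar B) = (1/8)(1/8)(7/8)(7/8) = 0.011963; P(data | jar C) = (3/4)(3/4)(1/4)(1/4) = 0.035156.
The prior-weighted likelihoods are 1/3 · 0.01929 = 0.00643, 1/3 · 0.011963 = 0.0039876, 1/3 · 0.035156 = 0.011719; summing to 0.022136.
So P(jar A | data) = (0.00643) / (0.022136) = 0.29047.

0.290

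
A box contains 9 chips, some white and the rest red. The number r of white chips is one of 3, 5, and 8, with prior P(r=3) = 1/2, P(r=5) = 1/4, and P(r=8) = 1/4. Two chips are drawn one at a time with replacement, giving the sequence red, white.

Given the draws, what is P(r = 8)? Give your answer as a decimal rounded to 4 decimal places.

The likelihood of the observed sequence under each hypothesis: P(data | r = 3) = (6/9)(3/9) = 2/9; P(data | r = 5) = (4/9)(5/9) = 20/81; P(data | r = 8) = (1/9)(8/9) = 8/81.
The prior-weighted likelihoods are 1/2 · 2/9 = 1/9, 1/4 · 20/81 = 5/81, 1/4 · 8/81 = 2/81; with total 16/81.
So P(r = 8 | data) = (2/81) / (16/81) = 1/8.

0.1250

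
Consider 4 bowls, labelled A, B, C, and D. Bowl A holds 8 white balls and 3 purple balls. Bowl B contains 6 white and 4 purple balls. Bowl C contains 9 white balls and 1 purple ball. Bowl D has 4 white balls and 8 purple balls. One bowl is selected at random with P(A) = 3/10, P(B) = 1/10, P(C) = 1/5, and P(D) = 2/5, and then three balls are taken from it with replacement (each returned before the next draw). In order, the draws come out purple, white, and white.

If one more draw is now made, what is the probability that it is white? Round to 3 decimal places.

Under each hypothesis, the probability of the observed sequence is: P(data | bowl A) = (3/11)(8/11)(8/11) = 0.14425; P(data | bowl B) = (4/10)(6/10)(6/10) = 0.144; P(data | bowl C) = (1/10)(9/10)(9/10) = 0.081; P(data | bowl D) = (8/12)(4/12)(4/12) = 0.074074.
The prior-weighted likelihoods are 3/10 · 0.14425 = 0.043276, 1/10 · 0.144 = 0.0144, 1/5 · 0.081 = 0.0162, 2/5 · 0.074074 = 0.02963; summing to 0.10351.
The posterior is then P(bowl A | data) = 0.4181, P(bowl B | data) = 0.13912, P(bowl C | data) = 0.15651, P(bowl D | data) = 0.28626.
The predictive probability is P(white next | data) = (8/11)(0.4181) + (3/5)(0.13912) + (9/10)(0.15651) + (1/3)(0.28626) = 0.62383.

0.624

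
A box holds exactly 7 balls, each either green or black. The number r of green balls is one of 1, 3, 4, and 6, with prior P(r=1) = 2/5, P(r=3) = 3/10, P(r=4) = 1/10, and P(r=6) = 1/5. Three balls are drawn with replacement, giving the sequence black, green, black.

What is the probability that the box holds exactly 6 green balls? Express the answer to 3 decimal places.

0.036

The likelihood of the observed sequence under each hypothesis: P(data | r = 1) = (6/7)(1/7)(6/7) = 0.10496; P(data | r = 3) = (4/7)(3/7)(4/7) = 0.13994; P(data | r = 4) = (3/7)(4/7)(3/7) = 0.10496; P(data | r = 6) = (1/7)(6/7)(1/7) = 0.017493.
Multiplying each by its prior: 2/5 · 0.10496 = 0.041983, 3/10 · 0.13994 = 0.041983, 1/10 · 0.10496 = 0.010496, 1/5 · 0.017493 = 0.0034985; with total 0.097959.
By Bayes' rule, P(r = 6 | data) = (0.0034985) / (0.097959) = 0.035714.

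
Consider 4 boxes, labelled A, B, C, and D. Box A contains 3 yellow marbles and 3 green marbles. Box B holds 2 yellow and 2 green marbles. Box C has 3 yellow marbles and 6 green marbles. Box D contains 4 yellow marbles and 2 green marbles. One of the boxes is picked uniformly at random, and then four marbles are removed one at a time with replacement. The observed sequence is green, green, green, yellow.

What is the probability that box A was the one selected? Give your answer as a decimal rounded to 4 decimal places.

Under each hypothesis, the probability of the observed sequence is: P(data | box A) = (3/6)(3/6)(3/6)(3/6) = 0.0625; P(data | box B) = (2/4)(2/4)(2/4)(2/4) = 0.0625; P(data | box C) = (6/9)(6/9)(6/9)(3/9) = 0.098765; P(data | box D) = (2/6)(2/6)(2/6)(4/6) = 0.024691.
Multiplying each by its prior: 1/4 · 0.0625 = 0.015625, 1/4 · 0.0625 = 0.015625, 1/4 · 0.098765 = 0.024691, 1/4 · 0.024691 = 0.0061728; these sum to 0.062114.
So P(box A | data) = (0.015625) / (0.062114) = 0.25155.

0.2516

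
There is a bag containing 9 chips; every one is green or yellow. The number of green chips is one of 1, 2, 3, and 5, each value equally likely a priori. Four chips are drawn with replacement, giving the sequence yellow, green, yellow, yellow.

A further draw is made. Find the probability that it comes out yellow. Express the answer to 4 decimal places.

For each hypothesis, P(data | H) works out to: P(data | r = 1) = (8/9)(1/9)(8/9)(8/9) = 0.078037; P(data | r = 2) = (7/9)(2/9)(7/9)(7/9) = 0.10456; P(data | r = 3) = (6/9)(3/9)(6/9)(6/9) = 0.098765; P(data | r = 5) = (4/9)(5/9)(4/9)(4/9) = 0.048773.
Multiplying each by its prior: 1/4 · 0.078037 = 0.019509, 1/4 · 0.10456 = 0.026139, 1/4 · 0.098765 = 0.024691, 1/4 · 0.048773 = 0.012193; these sum to 0.082533.
Normalising, the posterior is P(r = 1 | data) = 0.23638, P(r = 2 | data) = 0.31671, P(r = 3 | data) = 0.29917, P(r = 5 | data) = 0.14774.
The predictive probability is P(yellow next | data) = (8/9)(0.23638) + (7/9)(0.31671) + (2/3)(0.29917) + (4/9)(0.14774) = 0.72156.

0.7216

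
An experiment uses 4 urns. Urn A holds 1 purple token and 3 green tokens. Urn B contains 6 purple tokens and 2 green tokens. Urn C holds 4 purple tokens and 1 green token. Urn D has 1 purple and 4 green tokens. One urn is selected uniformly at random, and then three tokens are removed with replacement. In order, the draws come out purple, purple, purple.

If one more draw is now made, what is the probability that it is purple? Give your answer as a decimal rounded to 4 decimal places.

For each hypothesis, P(data | H) works out to: P(data | urn A) = (1/4)(1/4)(1/4) = 0.015625; P(data | urn B) = (6/8)(6/8)(6/8) = 0.42188; P(data | urn C) = (4/5)(4/5)(4/5) = 0.512; P(data | urn D) = (1/5)(1/5)(1/5) = 0.008.
The prior-weighted likelihoods are 1/4 · 0.015625 = 0.0039062, 1/4 · 0.42188 = 0.10547, 1/4 · 0.512 = 0.128, 1/4 · 0.008 = 0.002; with total 0.23938.
Dividing through by the total gives posterior P(urn A | data) = 0.016319, P(urn B | data) = 0.4406, P(urn C | data) = 0.53473, P(urn D | data) = 0.0083551.
So P(purple next | data) = Σ P(purple next | H) P(H | data) = (1/4)(0.016319) + (3/4)(0.4406) + (4/5)(0.53473) + (1/5)(0.0083551) = 0.76398.

0.7640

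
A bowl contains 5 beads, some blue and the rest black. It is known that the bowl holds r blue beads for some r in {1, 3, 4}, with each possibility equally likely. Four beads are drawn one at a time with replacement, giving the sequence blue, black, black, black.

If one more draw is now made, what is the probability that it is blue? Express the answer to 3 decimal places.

Under each hypothesis, the probability of the observed sequence is: P(data | r = 1) = (1/5)(4/5)(4/5)(4/5) = 0.1024; P(data | r = 3) = (3/5)(2/5)(2/5)(2/5) = 0.0384; P(data | r = 4) = (4/5)(1/5)(1/5)(1/5) = 0.0064.
Multiplying each by its prior: 1/3 · 0.1024 = 0.034133, 1/3 · 0.0384 = 0.0128, 1/3 · 0.0064 = 0.0021333; these sum to 0.049067.
Normalising, the posterior is P(r = 1 | data) = 0.69565, P(r = 3 | data) = 0.26087, P(r = 4 | data) = 0.043478.
Averaging over the posterior, P(blue next | data) = (1/5)(0.69565) + (3/5)(0.26087) + (4/5)(0.043478) = 0.33043.

0.330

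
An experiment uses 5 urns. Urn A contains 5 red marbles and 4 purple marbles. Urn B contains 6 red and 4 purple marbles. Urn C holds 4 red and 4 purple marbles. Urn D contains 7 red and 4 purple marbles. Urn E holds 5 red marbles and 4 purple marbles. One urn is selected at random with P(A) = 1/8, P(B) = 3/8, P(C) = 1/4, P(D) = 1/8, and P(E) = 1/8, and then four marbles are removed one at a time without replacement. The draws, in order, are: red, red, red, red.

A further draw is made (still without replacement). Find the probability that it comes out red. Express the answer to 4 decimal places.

0.3100

The likelihood of the observed sequence under each hypothesis: P(data | urn A) = (5/9)(4/8)(3/7)(2/6) = 0.039683; P(data | urn B) = (6/10)(5/9)(4/8)(3/7) = 0.071429; P(data | urn C) = (4/8)(3/7)(2/6)(1/5) = 0.014286; P(data | urn D) = (7/11)(6/10)(5/9)(4/8) = 0.10606; P(data | urn E) = (5/9)(4/8)(3/7)(2/6) = 0.039683.
Weighting by the prior gives 1/8 · 0.039683 = 0.0049603, 3/8 · 0.071429 = 0.026786, 1/4 · 0.014286 = 0.0035714, 1/8 · 0.10606 = 0.013258, 1/8 · 0.039683 = 0.0049603; summing to 0.053535.
The posterior is then P(urn A | data) = 0.092655, P(urn B | data) = 0.50034, P(urn C | data) = 0.066712, P(urn D | data) = 0.24764, P(urn E | data) = 0.092655.
The predictive probability is P(red next | data) = (1/5)(0.092655) + (1/3)(0.50034) + (0)(0.066712) + (3/7)(0.24764) + (1/5)(0.092655) = 0.30997.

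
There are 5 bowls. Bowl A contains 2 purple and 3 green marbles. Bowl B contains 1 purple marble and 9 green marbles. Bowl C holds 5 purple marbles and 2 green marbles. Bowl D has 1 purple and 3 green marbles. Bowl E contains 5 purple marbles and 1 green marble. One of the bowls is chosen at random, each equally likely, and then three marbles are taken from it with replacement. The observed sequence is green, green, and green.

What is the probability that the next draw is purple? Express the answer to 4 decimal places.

0.2045

The likelihood of the observed sequence under each hypothesis: P(data | bowl A) = (3/5)(3/5)(3/5) = 0.216; P(data | bowl B) = (9/10)(9/10)(9/10) = 0.729; P(data | bowl C) = (2/7)(2/7)(2/7) = 0.023324; P(data | bowl D) = (3/4)(3/4)(3/4) = 0.42188; P(data | bowl E) = (1/6)(1/6)(1/6) = 0.0046296.
Weighting by the prior gives 1/5 · 0.216 = 0.0432, 1/5 · 0.729 = 0.1458, 1/5 · 0.023324 = 0.0046647, 1/5 · 0.42188 = 0.084375, 1/5 · 0.0046296 = 0.00092593; these sum to 0.27897.
Normalising, the posterior is P(bowl A | data) = 0.15486, P(bowl B | data) = 0.52264, P(bowl C | data) = 0.016721, P(bowl D | data) = 0.30246, P(bowl E | data) = 0.0033191.
Averaging over the posterior, P(purple next | data) = (2/5)(0.15486) + (1/10)(0.52264) + (5/7)(0.016721) + (1/4)(0.30246) + (5/6)(0.0033191) = 0.20453.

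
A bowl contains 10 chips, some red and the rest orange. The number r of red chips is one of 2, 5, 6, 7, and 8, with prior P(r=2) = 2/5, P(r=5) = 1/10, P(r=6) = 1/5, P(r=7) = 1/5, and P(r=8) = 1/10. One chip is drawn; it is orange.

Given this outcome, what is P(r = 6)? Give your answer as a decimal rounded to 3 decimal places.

0.151

For each hypothesis, P(data | H) works out to: P(data | r = 2) = (8/10) = 4/5; P(data | r = 5) = (5/10) = 1/2; P(data | r = 6) = (4/10) = 2/5; P(data | r = 7) = (3/10) = 3/10; P(data | r = 8) = (2/10) = 1/5.
Multiplying each by its prior: 2/5 · 4/5 = 8/25, 1/10 · 1/2 = 1/20, 1/5 · 2/5 = 2/25, 1/5 · 3/10 = 3/50, 1/10 · 1/5 = 1/50; these sum to 53/100.
By Bayes' rule, P(r = 6 | data) = (2/25) / (53/100) = 8/53.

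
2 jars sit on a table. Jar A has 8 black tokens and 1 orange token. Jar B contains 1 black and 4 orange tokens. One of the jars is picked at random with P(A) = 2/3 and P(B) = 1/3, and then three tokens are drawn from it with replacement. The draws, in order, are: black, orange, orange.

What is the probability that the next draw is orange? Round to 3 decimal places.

0.699

Under each hypothesis, the probability of the observed sequence is: P(data | jar A) = (8/9)(1/9)(1/9) = 0.010974; P(data | jar B) = (1/5)(4/5)(4/5) = 0.128.
The prior-weighted likelihoods are 2/3 · 0.010974 = 0.007316, 1/3 · 0.128 = 0.042667; these sum to 0.049983.
Normalising, the posterior is P(jar A | data) = 0.14637, P(jar B | data) = 0.85363.
Averaging over the posterior, P(orange next | data) = (1/9)(0.14637) + (4/5)(0.85363) = 0.69917.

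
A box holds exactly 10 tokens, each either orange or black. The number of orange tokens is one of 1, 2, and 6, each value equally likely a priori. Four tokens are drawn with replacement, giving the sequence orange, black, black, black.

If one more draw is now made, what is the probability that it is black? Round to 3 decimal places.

Under each hypothesis, the probability of the observed sequence is: P(data | r = 1) = (1/10)(9/10)(9/10)(9/10) = 0.0729; P(data | r = 2) = (2/10)(8/10)(8/10)(8/10) = 0.1024; P(data | r = 6) = (6/10)(4/10)(4/10)(4/10) = 0.0384.
Multiplying each by its prior: 1/3 · 0.0729 = 0.0243, 1/3 · 0.1024 = 0.034133, 1/3 · 0.0384 = 0.0128; with total 0.071233.
The posterior is then P(r = 1 | data) = 0.34113, P(r = 2 | data) = 0.47918, P(r = 6 | data) = 0.17969.
So P(black next | data) = Σ P(black next | H) P(H | data) = (9/10)(0.34113) + (4/5)(0.47918) + (2/5)(0.17969) = 0.76224.

0.762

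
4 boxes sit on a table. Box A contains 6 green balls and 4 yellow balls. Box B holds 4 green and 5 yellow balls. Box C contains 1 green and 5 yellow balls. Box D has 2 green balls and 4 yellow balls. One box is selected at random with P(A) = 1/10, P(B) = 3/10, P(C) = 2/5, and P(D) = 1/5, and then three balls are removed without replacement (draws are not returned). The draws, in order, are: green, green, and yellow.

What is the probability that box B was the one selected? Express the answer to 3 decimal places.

0.543

The likelihood of the observed sequence under each hypothesis: P(data | box A) = (6/10)(5/9)(4/8) = 1/6; P(data | box B) = (4/9)(3/8)(5/7) = 5/42; P(data | box C) = (1/6)(0/5) = 0; P(data | box D) = (2/6)(1/5)(4/4) = 1/15.
The prior-weighted likelihoods are 1/10 · 1/6 = 1/60, 3/10 · 5/42 = 1/28, 2/5 · 0 = 0, 1/5 · 1/15 = 1/75; these sum to 23/350.
By Bayes' rule, P(box B | data) = (1/28) / (23/350) = 25/46.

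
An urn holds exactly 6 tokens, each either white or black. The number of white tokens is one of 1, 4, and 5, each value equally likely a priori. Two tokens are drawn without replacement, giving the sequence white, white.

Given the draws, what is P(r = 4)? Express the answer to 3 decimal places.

0.375

Under each hypothesis, the probability of the observed sequence is: P(data | r = 1) = (1/6)(0/5) = 0; P(data | r = 4) = (4/6)(3/5) = 2/5; P(data | r = 5) = (5/6)(4/5) = 2/3.
Multiplying each by its prior: 1/3 · 0 = 0, 1/3 · 2/5 = 2/15, 1/3 · 2/3 = 2/9; summing to 16/45.
By Bayes' rule, P(r = 4 | data) = (2/15) / (16/45) = 3/8.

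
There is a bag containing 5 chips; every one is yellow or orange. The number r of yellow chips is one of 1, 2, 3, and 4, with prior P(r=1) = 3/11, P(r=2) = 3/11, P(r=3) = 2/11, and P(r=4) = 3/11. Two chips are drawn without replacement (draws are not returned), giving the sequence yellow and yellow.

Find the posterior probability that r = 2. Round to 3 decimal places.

The likelihood of the observed sequence under each hypothesis: P(data | r = 1) = (1/5)(0/4) = 0; P(data | r = 2) = (2/5)(1/4) = 1/10; P(data | r = 3) = (3/5)(2/4) = 3/10; P(data | r = 4) = (4/5)(3/4) = 3/5.
The prior-weighted likelihoods are 3/11 · 0 = 0, 3/11 · 1/10 = 3/110, 2/11 · 3/10 = 3/55, 3/11 · 3/5 = 9/55; with total 27/110.
By Bayes' rule, P(r = 2 | data) = (3/110) / (27/110) = 1/9.

0.111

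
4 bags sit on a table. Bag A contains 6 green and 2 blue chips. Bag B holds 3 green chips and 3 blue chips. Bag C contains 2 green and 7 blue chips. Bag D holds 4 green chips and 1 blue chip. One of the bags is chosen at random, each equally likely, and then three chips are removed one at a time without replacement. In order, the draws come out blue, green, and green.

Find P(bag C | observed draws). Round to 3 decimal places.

0.050

The likelihood of the observed sequence under each hypothesis: P(data | bag A) = (2/8)(6/7)(5/6) = 0.17857; P(data | bag B) = (3/6)(3/5)(2/4) = 0.15; P(data | bag C) = (7/9)(2/8)(1/7) = 0.027778; P(data | bag D) = (1/5)(4/4)(3/3) = 0.2.
Multiplying each by its prior: 1/4 · 0.17857 = 0.044643, 1/4 · 0.15 = 0.0375, 1/4 · 0.027778 = 0.0069444, 1/4 · 0.2 = 0.05; summing to 0.13909.
Therefore the posterior P(bag C | data) = (0.0069444) / (0.13909) = 0.049929.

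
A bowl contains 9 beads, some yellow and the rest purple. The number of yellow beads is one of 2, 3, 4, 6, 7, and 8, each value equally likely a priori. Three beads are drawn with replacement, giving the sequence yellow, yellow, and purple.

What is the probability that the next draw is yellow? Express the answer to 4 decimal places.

0.6132

Compute the likelihood of the observed sequence for each case: P(data | r = 2) = (2/9)(2/9)(7/9) = 0.038409; P(data | r = 3) = (3/9)(3/9)(6/9) = 0.074074; P(data | r = 4) = (4/9)(4/9)(5/9) = 0.10974; P(data | r = 6) = (6/9)(6/9)(3/9) = 0.14815; P(data | r = 7) = (7/9)(7/9)(2/9) = 0.13443; P(data | r = 8) = (8/9)(8/9)(1/9) = 0.087791.
Multiplying each by its prior: 1/6 · 0.038409 = 0.0064015, 1/6 · 0.074074 = 0.012346, 1/6 · 0.10974 = 0.01829, 1/6 · 0.14815 = 0.024691, 1/6 · 0.13443 = 0.022405, 1/6 · 0.087791 = 0.014632; with total 0.098765.
The posterior is then P(r = 2 | data) = 0.064815, P(r = 3 | data) = 0.125, P(r = 4 | data) = 0.18519, P(r = 6 | data) = 0.25, P(r = 7 | data) = 0.22685, P(r = 8 | data) = 0.14815.
So P(yellow next | data) = Σ P(yellow next | H) P(H | data) = (2/9)(0.064815) + (1/3)(0.125) + (4/9)(0.18519) + (2/3)(0.25) + (7/9)(0.22685) + (8/9)(0.14815) = 0.61317.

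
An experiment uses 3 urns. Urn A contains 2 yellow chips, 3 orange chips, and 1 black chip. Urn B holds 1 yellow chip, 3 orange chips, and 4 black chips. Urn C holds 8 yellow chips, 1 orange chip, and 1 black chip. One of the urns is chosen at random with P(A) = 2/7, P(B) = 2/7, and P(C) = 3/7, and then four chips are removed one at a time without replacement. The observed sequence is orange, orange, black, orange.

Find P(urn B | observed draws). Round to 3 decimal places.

0.462

For each hypothesis, P(data | H) works out to: P(data | urn A) = (3/6)(2/5)(1/4)(1/3) = 0.016667; P(data | urn B) = (3/8)(2/7)(4/6)(1/5) = 0.014286; P(data | urn C) = (1/10)(0/9) = 0.
The prior-weighted likelihoods are 2/7 · 0.016667 = 0.0047619, 2/7 · 0.014286 = 0.0040816, 3/7 · 0 = 0; with total 0.0088435.
Hence P(urn B | data) = (0.0040816) / (0.0088435) = 0.46154.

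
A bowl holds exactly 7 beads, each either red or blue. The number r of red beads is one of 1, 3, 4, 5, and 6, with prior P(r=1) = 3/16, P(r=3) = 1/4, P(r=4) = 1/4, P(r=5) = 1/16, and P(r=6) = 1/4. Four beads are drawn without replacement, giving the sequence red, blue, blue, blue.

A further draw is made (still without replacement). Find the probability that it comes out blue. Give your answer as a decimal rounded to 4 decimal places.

0.6129

Under each hypothesis, the probability of the observed sequence is: P(data | r = 1) = (1/7)(6/6)(5/5)(4/4) = 1/7; P(data | r = 3) = (3/7)(4/6)(3/5)(2/4) = 3/35; P(data | r = 4) = (4/7)(3/6)(2/5)(1/4) = 1/35; P(data | r = 5) = (5/7)(2/6)(1/5)(0/4) = 0; P(data | r = 6) = (6/7)(1/6)(0/5) = 0.
Weighting by the prior gives 3/16 · 1/7 = 3/112, 1/4 · 3/35 = 3/140, 1/4 · 1/35 = 1/140, 1/16 · 0 = 0, 1/4 · 0 = 0; with total 31/560.
The posterior is then P(r = 1 | data) = 15/31, P(r = 3 | data) = 12/31, P(r = 4 | data) = 4/31, P(r = 5 | data) = 0, P(r = 6 | data) = 0.
So P(blue next | data) = Σ P(blue next | H) P(H | data) = (1)(15/31) + (1/3)(12/31) + (0)(4/31) = 19/31.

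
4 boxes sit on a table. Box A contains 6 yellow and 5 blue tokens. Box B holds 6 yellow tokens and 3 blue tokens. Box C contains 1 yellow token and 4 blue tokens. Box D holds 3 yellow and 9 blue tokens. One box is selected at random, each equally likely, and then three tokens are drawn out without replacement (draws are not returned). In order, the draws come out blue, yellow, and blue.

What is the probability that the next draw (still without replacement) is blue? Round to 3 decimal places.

For each hypothesis, P(data | H) works out to: P(data | box A) = (5/11)(6/10)(4/9) = 0.12121; P(data | box B) = (3/9)(6/8)(2/7) = 0.071429; P(data | box C) = (4/5)(1/4)(3/3) = 0.2; P(data | box D) = (9/12)(3/11)(8/10) = 0.16364.
Weighting by the prior gives 1/4 · 0.12121 = 0.030303, 1/4 · 0.071429 = 0.017857, 1/4 · 0.2 = 0.05, 1/4 · 0.16364 = 0.040909; summing to 0.13907.
Normalising, the posterior is P(box A | data) = 0.2179, P(box B | data) = 0.1284, P(box C | data) = 0.35953, P(box D | data) = 0.29416.
Averaging over the posterior, P(blue next | data) = (3/8)(0.2179) + (1/6)(0.1284) + (1)(0.35953) + (7/9)(0.29416) = 0.69144.

0.691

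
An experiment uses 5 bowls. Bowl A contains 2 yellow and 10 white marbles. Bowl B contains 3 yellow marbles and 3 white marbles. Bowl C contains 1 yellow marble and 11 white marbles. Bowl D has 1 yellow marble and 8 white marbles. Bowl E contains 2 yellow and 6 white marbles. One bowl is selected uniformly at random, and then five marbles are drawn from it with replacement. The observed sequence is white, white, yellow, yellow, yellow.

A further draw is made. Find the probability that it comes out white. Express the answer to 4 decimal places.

The likelihood of the observed sequence under each hypothesis: P(data | bowl A) = (10/12)(10/12)(2/12)(2/12)(2/12) = 0.003215; P(data | bowl B) = (3/6)(3/6)(3/6)(3/6)(3/6) = 0.03125; P(data | bowl C) = (11/12)(11/12)(1/12)(1/12)(1/12) = 0.00048627; P(data | bowl D) = (8/9)(8/9)(1/9)(1/9)(1/9) = 0.0010838; P(data | bowl E) = (6/8)(6/8)(2/8)(2/8)(2/8) = 0.0087891.
The prior-weighted likelihoods are 1/5 · 0.003215 = 0.000643, 1/5 · 0.03125 = 0.00625, 1/5 · 0.00048627 = 9.7254e-05, 1/5 · 0.0010838 = 0.00021677, 1/5 · 0.0087891 = 0.0017578; summing to 0.0089648.
Normalising, the posterior is P(bowl A | data) = 0.071725, P(bowl B | data) = 0.69717, P(bowl C | data) = 0.010848, P(bowl D | data) = 0.02418, P(bowl E | data) = 0.19608.
So P(white next | data) = Σ P(white next | H) P(H | data) = (5/6)(0.071725) + (1/2)(0.69717) + (11/12)(0.010848) + (8/9)(0.02418) + (3/4)(0.19608) = 0.58685.

0.5869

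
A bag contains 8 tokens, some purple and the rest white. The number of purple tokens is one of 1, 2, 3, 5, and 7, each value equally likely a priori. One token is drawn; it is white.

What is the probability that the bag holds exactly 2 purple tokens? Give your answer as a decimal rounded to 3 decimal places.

0.273

Under each hypothesis, the probability of this draw is: P(data | r = 1) = (7/8) = 7/8; P(data | r = 2) = (6/8) = 3/4; P(data | r = 3) = (5/8) = 5/8; P(data | r = 5) = (3/8) = 3/8; P(data | r = 7) = (1/8) = 1/8.
The prior-weighted likelihoods are 1/5 · 7/8 = 7/40, 1/5 · 3/4 = 3/20, 1/5 · 5/8 = 1/8, 1/5 · 3/8 = 3/40, 1/5 · 1/8 = 1/40; summing to 11/20.
Therefore the posterior P(r = 2 | data) = (3/20) / (11/20) = 3/11.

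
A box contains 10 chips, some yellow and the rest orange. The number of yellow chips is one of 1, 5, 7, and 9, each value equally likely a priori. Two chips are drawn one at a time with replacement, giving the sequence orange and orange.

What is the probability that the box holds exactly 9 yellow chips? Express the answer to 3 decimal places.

0.009

The likelihood of the observed sequence under each hypothesis: P(data | r = 1) = (9/10)(9/10) = 81/100; P(data | r = 5) = (5/10)(5/10) = 1/4; P(data | r = 7) = (3/10)(3/10) = 9/100; P(data | r = 9) = (1/10)(1/10) = 1/100.
Weighting by the prior gives 1/4 · 81/100 = 81/400, 1/4 · 1/4 = 1/16, 1/4 · 9/100 = 9/400, 1/4 · 1/100 = 1/400; these sum to 29/100.
Therefore the posterior P(r = 9 | data) = (1/400) / (29/100) = 1/116.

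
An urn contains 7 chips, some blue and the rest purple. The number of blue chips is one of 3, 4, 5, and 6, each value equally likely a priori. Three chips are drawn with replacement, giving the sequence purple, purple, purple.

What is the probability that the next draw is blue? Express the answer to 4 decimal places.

Under each hypothesis, the probability of the observed sequence is: P(data | r = 3) = (4/7)(4/7)(4/7) = 0.18659; P(data | r = 4) = (3/7)(3/7)(3/7) = 0.078717; P(data | r = 5) = (2/7)(2/7)(2/7) = 0.023324; P(data | r = 6) = (1/7)(1/7)(1/7) = 0.0029155.
Multiplying each by its prior: 1/4 · 0.18659 = 0.046647, 1/4 · 0.078717 = 0.019679, 1/4 · 0.023324 = 0.0058309, 1/4 · 0.0029155 = 0.00072886; summing to 0.072886.
The posterior is then P(r = 3 | data) = 0.64, P(r = 4 | data) = 0.27, P(r = 5 | data) = 0.08, P(r = 6 | data) = 0.01.
The predictive probability is P(blue next | data) = (3/7)(0.64) + (4/7)(0.27) + (5/7)(0.08) + (6/7)(0.01) = 0.49429.

0.4943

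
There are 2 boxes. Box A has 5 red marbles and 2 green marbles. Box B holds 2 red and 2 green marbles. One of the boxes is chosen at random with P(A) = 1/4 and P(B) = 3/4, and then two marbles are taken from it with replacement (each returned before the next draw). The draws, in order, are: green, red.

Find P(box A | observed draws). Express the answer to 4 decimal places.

0.2139

Compute the likelihood of the observed sequence for each case: P(data | box A) = (2/7)(5/7) = 10/49; P(data | box B) = (2/4)(2/4) = 1/4.
Weighting by the prior gives 1/4 · 10/49 = 5/98, 3/4 · 1/4 = 3/16; with total 187/784.
Therefore the posterior P(box A | data) = (5/98) / (187/784) = 40/187.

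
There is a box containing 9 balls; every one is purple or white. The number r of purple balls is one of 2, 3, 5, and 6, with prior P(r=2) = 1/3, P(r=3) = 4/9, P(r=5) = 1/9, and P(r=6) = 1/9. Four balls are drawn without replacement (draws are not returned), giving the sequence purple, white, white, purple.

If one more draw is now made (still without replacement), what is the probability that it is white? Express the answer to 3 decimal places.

Under each hypothesis, the probability of the observed sequence is: P(data | r = 2) = (2/9)(7/8)(6/7)(1/6) = 1/36; P(data | r = 3) = (3/9)(6/8)(5/7)(2/6) = 5/84; P(data | r = 5) = (5/9)(4/8)(3/7)(4/6) = 5/63; P(data | r = 6) = (6/9)(3/8)(2/7)(5/6) = 5/84.
Multiplying each by its prior: 1/3 · 1/36 = 1/108, 4/9 · 5/84 = 5/189, 1/9 · 5/63 = 5/567, 1/9 · 5/84 = 5/756; with total 29/567.
Normalising, the posterior is P(r = 2 | data) = 21/116, P(r = 3 | data) = 15/29, P(r = 5 | data) = 5/29, P(r = 6 | data) = 15/116.
So P(white next | data) = Σ P(white next | H) P(H | data) = (1)(21/116) + (4/5)(15/29) + (2/5)(5/29) + (1/5)(15/116) = 20/29.

0.690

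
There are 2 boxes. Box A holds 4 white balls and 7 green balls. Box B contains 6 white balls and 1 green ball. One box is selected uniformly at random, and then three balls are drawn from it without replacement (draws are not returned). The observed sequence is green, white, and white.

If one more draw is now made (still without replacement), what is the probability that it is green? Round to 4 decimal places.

Compute the likelihood of the observed sequence for each case: P(data | box A) = (7/11)(4/10)(3/9) = 0.084848; P(data | box B) = (1/7)(6/6)(5/5) = 0.14286.
Multiplying each by its prior: 1/2 · 0.084848 = 0.042424, 1/2 · 0.14286 = 0.071429; these sum to 0.11385.
The posterior is then P(box A | data) = 0.37262, P(box B | data) = 0.62738.
Averaging over the posterior, P(green next | data) = (3/4)(0.37262) + (0)(0.62738) = 0.27947.

0.2795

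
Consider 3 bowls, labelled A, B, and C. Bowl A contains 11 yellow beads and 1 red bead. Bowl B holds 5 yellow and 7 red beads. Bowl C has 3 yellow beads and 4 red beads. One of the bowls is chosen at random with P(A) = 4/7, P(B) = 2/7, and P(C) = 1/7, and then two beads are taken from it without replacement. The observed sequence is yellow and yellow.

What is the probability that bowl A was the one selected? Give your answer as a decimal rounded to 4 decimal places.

Under each hypothesis, the probability of the observed sequence is: P(data | bowl A) = (11/12)(10/11) = 5/6; P(data | bowl B) = (5/12)(4/11) = 5/33; P(data | bowl C) = (3/7)(2/6) = 1/7.
Multiplying each by its prior: 4/7 · 5/6 = 10/21, 2/7 · 5/33 = 10/231, 1/7 · 1/7 = 1/49; summing to 291/539.
By Bayes' rule, P(bowl A | data) = (10/21) / (291/539) = 770/873.

0.8820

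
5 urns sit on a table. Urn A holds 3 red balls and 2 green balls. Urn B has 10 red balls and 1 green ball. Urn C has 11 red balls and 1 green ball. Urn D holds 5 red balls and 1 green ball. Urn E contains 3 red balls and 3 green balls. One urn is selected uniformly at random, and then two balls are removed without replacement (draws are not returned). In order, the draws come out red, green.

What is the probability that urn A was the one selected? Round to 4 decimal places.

Compute the likelihood of the observed sequence for each case: P(data | urn A) = (3/5)(2/4) = 0.3; P(data | urn B) = (10/11)(1/10) = 0.090909; P(data | urn C) = (11/12)(1/11) = 0.083333; P(data | urn D) = (5/6)(1/5) = 0.16667; P(data | urn E) = (3/6)(3/5) = 0.3.
The prior-weighted likelihoods are 1/5 · 0.3 = 0.06, 1/5 · 0.090909 = 0.018182, 1/5 · 0.083333 = 0.016667, 1/5 · 0.16667 = 0.033333, 1/5 · 0.3 = 0.06; summing to 0.18818.
So P(urn A | data) = (0.06) / (0.18818) = 0.31884.

0.3188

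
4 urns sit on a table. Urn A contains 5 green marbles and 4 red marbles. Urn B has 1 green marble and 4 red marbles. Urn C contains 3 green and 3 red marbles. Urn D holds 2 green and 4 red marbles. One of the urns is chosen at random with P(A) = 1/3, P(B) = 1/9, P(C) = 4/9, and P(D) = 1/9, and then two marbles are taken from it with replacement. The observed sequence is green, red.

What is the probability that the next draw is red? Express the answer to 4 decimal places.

Under each hypothesis, the probability of the observed sequence is: P(data | urn A) = (5/9)(4/9) = 0.24691; P(data | urn B) = (1/5)(4/5) = 0.16; P(data | urn C) = (3/6)(3/6) = 0.25; P(data | urn D) = (2/6)(4/6) = 0.22222.
The prior-weighted likelihoods are 1/3 · 0.24691 = 0.082305, 1/9 · 0.16 = 0.017778, 4/9 · 0.25 = 0.11111, 1/9 · 0.22222 = 0.024691; summing to 0.23588.
Dividing through by the total gives posterior P(urn A | data) = 0.34892, P(urn B | data) = 0.075366, P(urn C | data) = 0.47104, P(urn D | data) = 0.10468.
Averaging over the posterior, P(red next | data) = (4/9)(0.34892) + (4/5)(0.075366) + (1/2)(0.47104) + (2/3)(0.10468) = 0.52067.

0.5207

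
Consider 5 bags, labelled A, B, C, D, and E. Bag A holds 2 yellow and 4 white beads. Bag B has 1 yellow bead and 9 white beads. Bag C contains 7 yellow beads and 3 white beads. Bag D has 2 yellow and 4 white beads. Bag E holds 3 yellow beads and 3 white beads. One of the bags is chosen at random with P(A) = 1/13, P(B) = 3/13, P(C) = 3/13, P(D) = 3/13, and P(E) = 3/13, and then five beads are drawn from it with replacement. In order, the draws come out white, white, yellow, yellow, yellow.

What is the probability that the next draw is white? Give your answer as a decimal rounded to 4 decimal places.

The likelihood of the observed sequence under each hypothesis: P(data | bag A) = (4/6)(4/6)(2/6)(2/6)(2/6) = 0.016461; P(data | bag B) = (9/10)(9/10)(1/10)(1/10)(1/10) = 0.00081; P(data | bag C) = (3/10)(3/10)(7/10)(7/10)(7/10) = 0.03087; P(data | bag D) = (4/6)(4/6)(2/6)(2/6)(2/6) = 0.016461; P(data | bag E) = (3/6)(3/6)(3/6)(3/6)(3/6) = 0.03125.
The prior-weighted likelihoods are 1/13 · 0.016461 = 0.0012662, 3/13 · 0.00081 = 0.00018692, 3/13 · 0.03087 = 0.0071238, 3/13 · 0.016461 = 0.0037987, 3/13 · 0.03125 = 0.0072115; these sum to 0.019587.
Dividing through by the total gives posterior P(bag A | data) = 0.064645, P(bag B | data) = 0.0095431, P(bag C | data) = 0.3637, P(bag D | data) = 0.19394, P(bag E | data) = 0.36818.
So P(white next | data) = Σ P(white next | H) P(H | data) = (2/3)(0.064645) + (9/10)(0.0095431) + (3/10)(0.3637) + (2/3)(0.19394) + (1/2)(0.36818) = 0.47417.

0.4742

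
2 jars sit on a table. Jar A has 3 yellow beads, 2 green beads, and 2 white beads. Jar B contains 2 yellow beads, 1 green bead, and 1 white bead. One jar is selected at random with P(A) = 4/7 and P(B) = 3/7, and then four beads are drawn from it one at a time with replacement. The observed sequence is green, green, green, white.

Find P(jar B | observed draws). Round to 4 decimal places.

Under each hypothesis, the probability of the observed sequence is: P(data | jar A) = (2/7)(2/7)(2/7)(2/7) = 0.0066639; P(data | jar B) = (1/4)(1/4)(1/4)(1/4) = 0.0039062.
Weighting by the prior gives 4/7 · 0.0066639 = 0.0038079, 3/7 · 0.0039062 = 0.0016741; with total 0.005482.
Therefore the posterior P(jar B | data) = (0.0016741) / (0.005482) = 0.30538.

0.3054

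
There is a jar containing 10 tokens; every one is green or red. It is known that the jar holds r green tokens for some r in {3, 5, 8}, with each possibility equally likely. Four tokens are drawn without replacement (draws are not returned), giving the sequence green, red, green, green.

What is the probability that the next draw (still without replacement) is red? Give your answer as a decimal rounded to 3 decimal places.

0.349

For each hypothesis, P(data | H) works out to: P(data | r = 3) = (3/10)(7/9)(2/8)(1/7) = 0.0083333; P(data | r = 5) = (5/10)(5/9)(4/8)(3/7) = 0.059524; P(data | r = 8) = (8/10)(2/9)(7/8)(6/7) = 0.13333.
The prior-weighted likelihoods are 1/3 · 0.0083333 = 0.0027778, 1/3 · 0.059524 = 0.019841, 1/3 · 0.13333 = 0.044444; with total 0.067063.
Normalising, the posterior is P(r = 3 | data) = 0.04142, P(r = 5 | data) = 0.29586, P(r = 8 | data) = 0.66272.
Averaging over the posterior, P(red next | data) = (1)(0.04142) + (2/3)(0.29586) + (1/6)(0.66272) = 0.34911.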